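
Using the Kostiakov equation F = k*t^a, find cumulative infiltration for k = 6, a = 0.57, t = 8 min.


F = k * t^a = 6 * 8^0.57
F = 6 * 3.271608

19.6296 mm


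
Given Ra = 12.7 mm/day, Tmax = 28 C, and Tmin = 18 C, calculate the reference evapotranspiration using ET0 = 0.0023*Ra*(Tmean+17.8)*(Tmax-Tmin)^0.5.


Tmean = (Tmax + Tmin)/2 = (28 + 18)/2 = 23.0
ET0 = 0.0023 * 12.7 * (23.0 + 17.8) * sqrt(28 - 18)
ET0 = 0.0023 * 12.7 * 40.8 * 3.162278

3.7687 mm/day


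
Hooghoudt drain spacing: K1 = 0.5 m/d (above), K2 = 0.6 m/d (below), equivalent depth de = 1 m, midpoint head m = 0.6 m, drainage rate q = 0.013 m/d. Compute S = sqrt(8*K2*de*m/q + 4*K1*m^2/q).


S^2 = 8*K2*de*m/q + 4*K1*m^2/q
S^2 = 8*0.6*1*0.6/0.013 + 4*0.5*0.6^2/0.013
S = sqrt(276.9231)

16.6410 m


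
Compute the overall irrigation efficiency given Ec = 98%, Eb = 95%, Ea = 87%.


Ec = 0.98, Eb = 0.95, Ea = 0.87
E = 0.98 * 0.95 * 0.87 * 100 = 80.9970%

80.9970 %


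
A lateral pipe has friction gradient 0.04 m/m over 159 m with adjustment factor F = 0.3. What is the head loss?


hf = J * L * F = 0.04 * 159 * 0.3 = 1.9080 m

1.9080 m


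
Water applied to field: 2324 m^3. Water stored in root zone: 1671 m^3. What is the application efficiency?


Ea = V_root / V_field * 100 = 1671 / 2324 * 100 = 71.9019%

71.9019 %


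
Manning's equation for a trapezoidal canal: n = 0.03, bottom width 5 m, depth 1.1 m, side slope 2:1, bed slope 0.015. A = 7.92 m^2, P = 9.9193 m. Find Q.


R = A/P = 7.92/9.9193 = 0.798443
Q = (1/0.03) * 7.92 * 0.798443^(2/3) * 0.015^0.5

27.8278 m^3/s


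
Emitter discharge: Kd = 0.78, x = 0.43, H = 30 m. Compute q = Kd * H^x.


q = Kd * H^x = 0.78 * 30^0.43 = 0.78 * 4.316802

3.3671 L/h


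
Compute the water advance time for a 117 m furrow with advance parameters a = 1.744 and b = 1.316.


t = (L/a)^(1/b)
t = (117/1.744)^(1/1.316)
t = 67.087156^(1/1.316)

24.4356 min


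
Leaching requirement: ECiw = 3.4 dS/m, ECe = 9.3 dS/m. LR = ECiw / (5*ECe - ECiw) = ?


LR = ECiw / (5*ECe - ECiw)
LR = 3.4 / (5*9.3 - 3.4)
LR = 3.4 / 43.1000

0.0789


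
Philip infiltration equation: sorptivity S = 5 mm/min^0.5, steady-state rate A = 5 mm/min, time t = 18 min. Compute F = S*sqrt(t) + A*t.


F = S*sqrt(t) + A*t
F = 5*sqrt(18) + 5*18
F = 5*4.242641 + 90

111.2132 mm


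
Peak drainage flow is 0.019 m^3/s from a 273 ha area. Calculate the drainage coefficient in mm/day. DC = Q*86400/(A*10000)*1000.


DC = Q * 86400 / (A * 10000) * 1000
DC = 0.019 * 86400 / (273 * 10000) * 1000
DC = 1641600.0000 / 2730000

0.6013 mm/day


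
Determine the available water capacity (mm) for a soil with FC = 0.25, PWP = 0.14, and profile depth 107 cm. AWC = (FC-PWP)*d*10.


AWC = (FC - PWP) * d * 10
AWC = (0.25 - 0.14) * 107 * 10
AWC = 0.1100 * 107 * 10

117.7000 mm


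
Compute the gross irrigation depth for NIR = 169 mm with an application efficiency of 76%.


Ea = 76% = 0.76
GID = NIR / Ea = 169 / 0.76 = 222.3684 mm

222.3684 mm


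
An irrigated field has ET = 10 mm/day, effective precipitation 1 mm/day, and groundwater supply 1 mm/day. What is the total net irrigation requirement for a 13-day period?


Daily deficit = ET - Pe - GW = 10 - 1 - 1 = 8 mm/day
NIR = 8 * 13 = 104 mm

104.0000 mm


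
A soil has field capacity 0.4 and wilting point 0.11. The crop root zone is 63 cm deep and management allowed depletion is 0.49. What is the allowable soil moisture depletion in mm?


SMD = (FC - PWP) * d * MAD * 10
SMD = (0.4 - 0.11) * 63 * 0.49 * 10
SMD = 0.2900 * 63 * 0.49 * 10

89.5230 mm


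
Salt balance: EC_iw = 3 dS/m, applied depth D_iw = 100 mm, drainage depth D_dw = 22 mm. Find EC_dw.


EC_dw = EC_iw * D_iw / D_dw
EC_dw = 3 * 100 / 22
EC_dw = 300 / 22

13.6364 dS/m


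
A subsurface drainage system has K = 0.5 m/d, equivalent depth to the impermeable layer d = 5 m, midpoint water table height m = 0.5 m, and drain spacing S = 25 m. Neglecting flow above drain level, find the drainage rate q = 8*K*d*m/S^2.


q = 8*K*d*m/S^2
q = 8*0.5*5*0.5/25^2
q = 10.0000 / 625

0.0160 m/d


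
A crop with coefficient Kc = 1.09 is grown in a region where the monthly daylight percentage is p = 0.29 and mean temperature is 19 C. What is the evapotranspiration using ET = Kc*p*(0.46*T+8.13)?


ET = Kc * p * (0.46*T + 8.13)
ET = 1.09 * 0.29 * (0.46*19 + 8.13)
ET = 1.09 * 0.29 * 16.8700

5.3326 mm/day


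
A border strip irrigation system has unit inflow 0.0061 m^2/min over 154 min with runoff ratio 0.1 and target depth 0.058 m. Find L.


L = q*t/((1+r)*Z)
L = 0.0061*154/((1+0.1)*0.058)
L = 0.9394/0.0638

14.7241 m


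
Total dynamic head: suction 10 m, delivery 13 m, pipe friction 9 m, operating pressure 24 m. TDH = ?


TDH = Hs + Hd + hf + Hp = 10 + 13 + 9 + 24 = 56

56 m


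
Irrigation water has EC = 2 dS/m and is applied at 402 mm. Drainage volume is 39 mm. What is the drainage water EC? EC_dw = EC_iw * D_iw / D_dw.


EC_dw = EC_iw * D_iw / D_dw
EC_dw = 2 * 402 / 39
EC_dw = 804 / 39

20.6154 dS/m


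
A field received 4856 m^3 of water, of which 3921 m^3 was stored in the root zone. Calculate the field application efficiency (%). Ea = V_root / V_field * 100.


Ea = V_root / V_field * 100 = 3921 / 4856 * 100 = 80.7455%

80.7455 %


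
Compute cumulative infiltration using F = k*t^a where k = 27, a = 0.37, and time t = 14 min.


F = k * t^a = 27 * 14^0.37
F = 27 * 2.655017

71.6855 mm


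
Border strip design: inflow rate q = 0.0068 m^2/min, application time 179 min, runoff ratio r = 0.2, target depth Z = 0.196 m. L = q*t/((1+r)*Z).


L = q*t/((1+r)*Z)
L = 0.0068*179/((1+0.2)*0.196)
L = 1.2172/0.2352

5.1752 m


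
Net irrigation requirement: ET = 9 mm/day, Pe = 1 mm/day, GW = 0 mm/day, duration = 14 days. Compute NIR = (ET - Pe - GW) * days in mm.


Daily deficit = ET - Pe - GW = 9 - 1 - 0 = 8 mm/day
NIR = 8 * 14 = 112 mm

112.0000 mm


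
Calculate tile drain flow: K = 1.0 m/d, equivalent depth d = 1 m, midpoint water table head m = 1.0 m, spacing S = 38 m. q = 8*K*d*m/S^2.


q = 8*K*d*m/S^2
q = 8*1.0*1*1.0/38^2
q = 8.0000 / 1444

0.0055 m/d


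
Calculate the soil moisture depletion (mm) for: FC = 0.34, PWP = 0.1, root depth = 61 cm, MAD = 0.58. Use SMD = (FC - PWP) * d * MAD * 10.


SMD = (FC - PWP) * d * MAD * 10
SMD = (0.34 - 0.1) * 61 * 0.58 * 10
SMD = 0.2400 * 61 * 0.58 * 10

84.9120 mm


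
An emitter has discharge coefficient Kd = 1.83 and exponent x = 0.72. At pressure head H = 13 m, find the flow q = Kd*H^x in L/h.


q = Kd * H^x = 1.83 * 13^0.72 = 1.83 * 6.339269

11.6009 L/h


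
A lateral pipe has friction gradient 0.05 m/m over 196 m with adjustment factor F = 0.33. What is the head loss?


hf = J * L * F = 0.05 * 196 * 0.33 = 3.2340 m

3.2340 m


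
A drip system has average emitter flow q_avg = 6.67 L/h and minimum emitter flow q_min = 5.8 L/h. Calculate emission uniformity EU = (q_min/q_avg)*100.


EU = (q_min/q_avg)*100 = (5.8/6.67)*100 = 86.9565%

86.9565 %


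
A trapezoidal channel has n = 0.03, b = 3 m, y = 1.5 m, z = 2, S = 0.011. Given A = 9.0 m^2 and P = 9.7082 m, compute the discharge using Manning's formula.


R = A/P = 9.0/9.7082 = 0.927051
Q = (1/0.03) * 9.0 * 0.927051^(2/3) * 0.011^0.5

29.9148 m^3/s


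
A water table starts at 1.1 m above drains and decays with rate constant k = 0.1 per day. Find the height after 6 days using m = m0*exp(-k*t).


m = m0 * exp(-k*t)
m = 1.1 * exp(-0.1 * 6)
m = 1.1 * exp(-0.6000)

0.6037 m


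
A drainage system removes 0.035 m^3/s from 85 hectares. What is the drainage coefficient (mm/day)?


DC = Q * 86400 / (A * 10000) * 1000
DC = 0.035 * 86400 / (85 * 10000) * 1000
DC = 3024000.0000 / 850000

3.5576 mm/day


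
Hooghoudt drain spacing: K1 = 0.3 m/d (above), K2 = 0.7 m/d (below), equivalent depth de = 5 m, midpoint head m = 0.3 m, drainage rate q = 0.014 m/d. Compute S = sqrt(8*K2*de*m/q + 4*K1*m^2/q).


S^2 = 8*K2*de*m/q + 4*K1*m^2/q
S^2 = 8*0.7*5*0.3/0.014 + 4*0.3*0.3^2/0.014
S = sqrt(607.7143)

24.6519 m


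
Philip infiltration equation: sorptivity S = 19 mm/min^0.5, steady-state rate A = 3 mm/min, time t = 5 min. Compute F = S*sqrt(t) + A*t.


F = S*sqrt(t) + A*t
F = 19*sqrt(5) + 3*5
F = 19*2.236068 + 15

57.4853 mm


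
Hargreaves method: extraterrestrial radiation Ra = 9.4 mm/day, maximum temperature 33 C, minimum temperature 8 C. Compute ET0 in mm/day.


Tmean = (Tmax + Tmin)/2 = (33 + 8)/2 = 20.5
ET0 = 0.0023 * 9.4 * (20.5 + 17.8) * sqrt(33 - 8)
ET0 = 0.0023 * 9.4 * 38.3 * 5.000000

4.1402 mm/day


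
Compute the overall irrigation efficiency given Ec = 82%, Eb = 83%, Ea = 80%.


Ec = 0.82, Eb = 0.83, Ea = 0.8
E = 0.82 * 0.83 * 0.8 * 100 = 54.4480%

54.4480 %


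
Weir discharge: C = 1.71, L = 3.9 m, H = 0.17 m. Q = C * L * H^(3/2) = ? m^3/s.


Q = C * L * H^(3/2) = 1.71 * 3.9 * 0.17^1.5 = 1.71 * 3.9 * 0.070093

0.4675 m^3/s


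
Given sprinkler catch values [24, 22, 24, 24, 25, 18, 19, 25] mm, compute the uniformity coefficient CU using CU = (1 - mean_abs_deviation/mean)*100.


mean = 22.625000 mm
MAD = 2.218750 mm
CU = (1 - 2.218750/22.625000)*100

90.1934 %


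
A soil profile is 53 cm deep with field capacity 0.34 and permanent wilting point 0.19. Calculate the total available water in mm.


AWC = (FC - PWP) * d * 10
AWC = (0.34 - 0.19) * 53 * 10
AWC = 0.1500 * 53 * 10

79.5000 mm


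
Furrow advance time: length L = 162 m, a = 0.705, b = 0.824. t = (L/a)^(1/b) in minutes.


t = (L/a)^(1/b)
t = (162/0.705)^(1/0.824)
t = 229.787234^(1/0.824)

733.9843 min


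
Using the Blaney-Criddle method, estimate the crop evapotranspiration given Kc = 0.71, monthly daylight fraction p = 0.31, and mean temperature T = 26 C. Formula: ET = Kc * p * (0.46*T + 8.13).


ET = Kc * p * (0.46*T + 8.13)
ET = 0.71 * 0.31 * (0.46*26 + 8.13)
ET = 0.71 * 0.31 * 20.0900

4.4218 mm/day


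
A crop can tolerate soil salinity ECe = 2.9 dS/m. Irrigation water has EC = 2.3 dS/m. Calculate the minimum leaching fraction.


LR = ECiw / (5*ECe - ECiw)
LR = 2.3 / (5*2.9 - 2.3)
LR = 2.3 / 12.2000

0.1885


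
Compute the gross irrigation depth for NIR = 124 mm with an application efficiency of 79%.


Ea = 79% = 0.79
GID = NIR / Ea = 124 / 0.79 = 156.9620 mm

156.9620 mm


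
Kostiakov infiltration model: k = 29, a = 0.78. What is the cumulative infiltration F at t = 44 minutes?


F = k * t^a = 29 * 44^0.78
F = 29 * 19.137847

554.9976 mm


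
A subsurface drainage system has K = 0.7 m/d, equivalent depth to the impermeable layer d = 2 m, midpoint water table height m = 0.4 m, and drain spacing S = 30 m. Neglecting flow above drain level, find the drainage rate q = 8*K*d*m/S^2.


q = 8*K*d*m/S^2
q = 8*0.7*2*0.4/30^2
q = 4.4800 / 900

0.0050 m/d


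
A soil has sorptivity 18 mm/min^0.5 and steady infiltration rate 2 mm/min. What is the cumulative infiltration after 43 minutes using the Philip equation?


F = S*sqrt(t) + A*t
F = 18*sqrt(43) + 2*43
F = 18*6.557439 + 86

204.0339 mm


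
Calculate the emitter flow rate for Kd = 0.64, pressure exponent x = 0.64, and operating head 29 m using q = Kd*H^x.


q = Kd * H^x = 0.64 * 29^0.64 = 0.64 * 8.628488

5.5222 L/h


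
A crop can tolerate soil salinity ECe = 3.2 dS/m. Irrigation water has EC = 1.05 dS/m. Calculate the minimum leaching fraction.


LR = ECiw / (5*ECe - ECiw)
LR = 1.05 / (5*3.2 - 1.05)
LR = 1.05 / 14.9500

0.0702


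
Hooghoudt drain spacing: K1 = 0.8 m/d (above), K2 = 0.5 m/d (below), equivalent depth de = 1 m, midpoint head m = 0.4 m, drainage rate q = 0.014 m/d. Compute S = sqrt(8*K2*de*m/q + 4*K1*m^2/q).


S^2 = 8*K2*de*m/q + 4*K1*m^2/q
S^2 = 8*0.5*1*0.4/0.014 + 4*0.8*0.4^2/0.014
S = sqrt(150.8571)

12.2824 m


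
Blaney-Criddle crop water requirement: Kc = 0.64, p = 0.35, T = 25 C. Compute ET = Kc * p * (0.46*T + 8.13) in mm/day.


ET = Kc * p * (0.46*T + 8.13)
ET = 0.64 * 0.35 * (0.46*25 + 8.13)
ET = 0.64 * 0.35 * 19.6300

4.3971 mm/day


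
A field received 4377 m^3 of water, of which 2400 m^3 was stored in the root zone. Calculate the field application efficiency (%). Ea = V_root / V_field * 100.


Ea = V_root / V_field * 100 = 2400 / 4377 * 100 = 54.8321%

54.8321 %


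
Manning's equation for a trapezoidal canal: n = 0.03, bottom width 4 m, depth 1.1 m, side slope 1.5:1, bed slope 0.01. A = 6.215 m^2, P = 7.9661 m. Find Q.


R = A/P = 6.215/7.9661 = 0.780181
Q = (1/0.03) * 6.215 * 0.780181^(2/3) * 0.01^0.5

17.5570 m^3/s


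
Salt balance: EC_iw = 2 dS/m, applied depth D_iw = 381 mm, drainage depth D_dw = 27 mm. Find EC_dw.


EC_dw = EC_iw * D_iw / D_dw
EC_dw = 2 * 381 / 27
EC_dw = 762 / 27

28.2222 dS/m


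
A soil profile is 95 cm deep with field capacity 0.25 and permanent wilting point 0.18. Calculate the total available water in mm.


AWC = (FC - PWP) * d * 10
AWC = (0.25 - 0.18) * 95 * 10
AWC = 0.0700 * 95 * 10

66.5000 mm


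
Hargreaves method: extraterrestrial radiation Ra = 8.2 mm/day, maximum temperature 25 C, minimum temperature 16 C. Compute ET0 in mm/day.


Tmean = (Tmax + Tmin)/2 = (25 + 16)/2 = 20.5
ET0 = 0.0023 * 8.2 * (20.5 + 17.8) * sqrt(25 - 16)
ET0 = 0.0023 * 8.2 * 38.3 * 3.000000

2.1670 mm/day


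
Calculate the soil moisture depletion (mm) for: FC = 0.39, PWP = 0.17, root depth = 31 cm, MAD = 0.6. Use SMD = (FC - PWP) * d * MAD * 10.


SMD = (FC - PWP) * d * MAD * 10
SMD = (0.39 - 0.17) * 31 * 0.6 * 10
SMD = 0.2200 * 31 * 0.6 * 10

40.9200 mm


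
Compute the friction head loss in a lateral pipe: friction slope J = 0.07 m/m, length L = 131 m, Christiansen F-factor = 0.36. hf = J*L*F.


hf = J * L * F = 0.07 * 131 * 0.36 = 3.3012 m

3.3012 m


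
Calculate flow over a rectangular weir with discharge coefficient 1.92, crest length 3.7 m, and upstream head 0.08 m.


Q = C * L * H^(3/2) = 1.92 * 3.7 * 0.08^1.5 = 1.92 * 3.7 * 0.022627

0.1607 m^3/s


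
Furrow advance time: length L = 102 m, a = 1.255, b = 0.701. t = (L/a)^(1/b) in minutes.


t = (L/a)^(1/b)
t = (102/1.255)^(1/0.701)
t = 81.274900^(1/0.701)

530.4163 min


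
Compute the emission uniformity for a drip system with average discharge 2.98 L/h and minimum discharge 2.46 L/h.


EU = (q_min/q_avg)*100 = (2.46/2.98)*100 = 82.5503%

82.5503 %


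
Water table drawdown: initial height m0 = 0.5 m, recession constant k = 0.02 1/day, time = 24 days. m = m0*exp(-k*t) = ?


m = m0 * exp(-k*t)
m = 0.5 * exp(-0.02 * 24)
m = 0.5 * exp(-0.4800)

0.3094 m


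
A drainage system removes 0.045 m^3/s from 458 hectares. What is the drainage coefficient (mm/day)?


DC = Q * 86400 / (A * 10000) * 1000
DC = 0.045 * 86400 / (458 * 10000) * 1000
DC = 3888000.0000 / 4580000

0.8489 mm/day


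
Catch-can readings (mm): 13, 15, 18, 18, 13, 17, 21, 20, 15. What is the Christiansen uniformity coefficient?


mean = 16.666667 mm
MAD = 2.370370 mm
CU = (1 - 2.370370/16.666667)*100

85.7778 %


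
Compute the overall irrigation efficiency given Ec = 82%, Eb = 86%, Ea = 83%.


Ec = 0.82, Eb = 0.86, Ea = 0.83
E = 0.82 * 0.86 * 0.83 * 100 = 58.5316%

58.5316 %


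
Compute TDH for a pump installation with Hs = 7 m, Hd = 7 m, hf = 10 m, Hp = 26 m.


TDH = Hs + Hd + hf + Hp = 7 + 7 + 10 + 26 = 50

50 m


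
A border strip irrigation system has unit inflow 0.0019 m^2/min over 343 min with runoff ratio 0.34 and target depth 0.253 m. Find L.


L = q*t/((1+r)*Z)
L = 0.0019*343/((1+0.34)*0.253)
L = 0.6517/0.33902

1.9223 m


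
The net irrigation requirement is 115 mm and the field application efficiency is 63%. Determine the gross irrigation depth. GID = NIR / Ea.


Ea = 63% = 0.63
GID = NIR / Ea = 115 / 0.63 = 182.5397 mm

182.5397 mm


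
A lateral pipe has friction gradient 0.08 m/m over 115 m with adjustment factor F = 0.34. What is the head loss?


hf = J * L * F = 0.08 * 115 * 0.34 = 3.1280 m

3.1280 m


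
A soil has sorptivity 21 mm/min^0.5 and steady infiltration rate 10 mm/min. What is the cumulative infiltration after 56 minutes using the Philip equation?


F = S*sqrt(t) + A*t
F = 21*sqrt(56) + 10*56
F = 21*7.483315 + 560

717.1496 mm


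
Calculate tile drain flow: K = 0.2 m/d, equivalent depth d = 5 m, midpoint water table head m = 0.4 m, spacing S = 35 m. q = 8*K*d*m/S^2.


q = 8*K*d*m/S^2
q = 8*0.2*5*0.4/35^2
q = 3.2000 / 1225

0.0026 m/d


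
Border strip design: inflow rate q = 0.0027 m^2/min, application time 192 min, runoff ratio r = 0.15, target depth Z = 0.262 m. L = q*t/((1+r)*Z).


L = q*t/((1+r)*Z)
L = 0.0027*192/((1+0.15)*0.262)
L = 0.5184/0.3013

1.7205 m


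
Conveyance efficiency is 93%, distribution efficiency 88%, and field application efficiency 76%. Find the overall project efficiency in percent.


Ec = 0.93, Eb = 0.88, Ea = 0.76
E = 0.93 * 0.88 * 0.76 * 100 = 62.1984%

62.1984 %


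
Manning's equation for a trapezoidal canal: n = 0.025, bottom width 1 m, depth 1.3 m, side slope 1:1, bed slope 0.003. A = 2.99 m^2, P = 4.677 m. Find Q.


R = A/P = 2.99/4.677 = 0.639299
Q = (1/0.025) * 2.99 * 0.639299^(2/3) * 0.003^0.5

4.8614 m^3/s


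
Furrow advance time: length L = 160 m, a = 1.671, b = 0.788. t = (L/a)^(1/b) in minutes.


t = (L/a)^(1/b)
t = (160/1.671)^(1/0.788)
t = 95.751047^(1/0.788)

326.6943 min


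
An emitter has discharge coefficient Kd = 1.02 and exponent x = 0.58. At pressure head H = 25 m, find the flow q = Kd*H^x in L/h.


q = Kd * H^x = 1.02 * 25^0.58 = 1.02 * 6.468524

6.5979 L/h


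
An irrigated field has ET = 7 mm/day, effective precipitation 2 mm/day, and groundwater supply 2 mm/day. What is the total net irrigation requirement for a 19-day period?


Daily deficit = ET - Pe - GW = 7 - 2 - 2 = 3 mm/day
NIR = 3 * 19 = 57 mm

57.0000 mm


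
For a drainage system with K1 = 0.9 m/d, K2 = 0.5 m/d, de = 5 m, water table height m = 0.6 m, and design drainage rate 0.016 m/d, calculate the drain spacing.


S^2 = 8*K2*de*m/q + 4*K1*m^2/q
S^2 = 8*0.5*5*0.6/0.016 + 4*0.9*0.6^2/0.016
S = sqrt(831.0000)

28.8271 m


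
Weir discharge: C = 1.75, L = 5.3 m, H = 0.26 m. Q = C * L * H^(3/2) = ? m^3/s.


Q = C * L * H^(3/2) = 1.75 * 5.3 * 0.26^1.5 = 1.75 * 5.3 * 0.132575

1.2296 m^3/s


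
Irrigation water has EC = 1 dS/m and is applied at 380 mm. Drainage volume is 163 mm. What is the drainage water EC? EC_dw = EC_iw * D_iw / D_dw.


EC_dw = EC_iw * D_iw / D_dw
EC_dw = 1 * 380 / 163
EC_dw = 380 / 163

2.3313 dS/m


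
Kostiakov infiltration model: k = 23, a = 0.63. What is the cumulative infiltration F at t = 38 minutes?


F = k * t^a = 23 * 38^0.63
F = 23 * 9.891534

227.5053 mm


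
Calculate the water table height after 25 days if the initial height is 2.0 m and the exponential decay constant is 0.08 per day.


m = m0 * exp(-k*t)
m = 2.0 * exp(-0.08 * 25)
m = 2.0 * exp(-2.0000)

0.2707 m


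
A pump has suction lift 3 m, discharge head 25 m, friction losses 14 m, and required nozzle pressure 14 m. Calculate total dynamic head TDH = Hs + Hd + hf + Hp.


TDH = Hs + Hd + hf + Hp = 3 + 25 + 14 + 14 = 56

56 m


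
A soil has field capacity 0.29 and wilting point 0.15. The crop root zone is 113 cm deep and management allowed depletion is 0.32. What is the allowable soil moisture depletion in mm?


SMD = (FC - PWP) * d * MAD * 10
SMD = (0.29 - 0.15) * 113 * 0.32 * 10
SMD = 0.1400 * 113 * 0.32 * 10

50.6240 mm


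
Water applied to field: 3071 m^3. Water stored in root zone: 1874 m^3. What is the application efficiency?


Ea = V_root / V_field * 100 = 1874 / 3071 * 100 = 61.0225%

61.0225 %


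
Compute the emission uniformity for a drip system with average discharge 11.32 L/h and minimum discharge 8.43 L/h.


EU = (q_min/q_avg)*100 = (8.43/11.32)*100 = 74.4700%

74.4700 %


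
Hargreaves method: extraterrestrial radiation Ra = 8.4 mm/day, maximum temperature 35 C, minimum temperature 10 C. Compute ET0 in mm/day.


Tmean = (Tmax + Tmin)/2 = (35 + 10)/2 = 22.5
ET0 = 0.0023 * 8.4 * (22.5 + 17.8) * sqrt(35 - 10)
ET0 = 0.0023 * 8.4 * 40.3 * 5.000000

3.8930 mm/day


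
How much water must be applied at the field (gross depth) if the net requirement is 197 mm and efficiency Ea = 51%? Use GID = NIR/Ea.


Ea = 51% = 0.51
GID = NIR / Ea = 197 / 0.51 = 386.2745 mm

386.2745 mm


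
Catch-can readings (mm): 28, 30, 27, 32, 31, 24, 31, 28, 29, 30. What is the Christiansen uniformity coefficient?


mean = 29.000000 mm
MAD = 1.800000 mm
CU = (1 - 1.800000/29.000000)*100

93.7931 %


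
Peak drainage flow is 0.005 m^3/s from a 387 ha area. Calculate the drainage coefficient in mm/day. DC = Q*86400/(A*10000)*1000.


DC = Q * 86400 / (A * 10000) * 1000
DC = 0.005 * 86400 / (387 * 10000) * 1000
DC = 432000.0000 / 3870000

0.1116 mm/day


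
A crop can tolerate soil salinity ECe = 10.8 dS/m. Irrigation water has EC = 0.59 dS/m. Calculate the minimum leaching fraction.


LR = ECiw / (5*ECe - ECiw)
LR = 0.59 / (5*10.8 - 0.59)
LR = 0.59 / 53.4100

0.0110


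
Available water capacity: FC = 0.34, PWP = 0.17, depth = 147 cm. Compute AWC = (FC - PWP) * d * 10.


AWC = (FC - PWP) * d * 10
AWC = (0.34 - 0.17) * 147 * 10
AWC = 0.1700 * 147 * 10

249.9000 mm


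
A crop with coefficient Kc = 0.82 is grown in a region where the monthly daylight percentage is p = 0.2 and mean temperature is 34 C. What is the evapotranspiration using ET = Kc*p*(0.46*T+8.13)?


ET = Kc * p * (0.46*T + 8.13)
ET = 0.82 * 0.2 * (0.46*34 + 8.13)
ET = 0.82 * 0.2 * 23.7700

3.8983 mm/day


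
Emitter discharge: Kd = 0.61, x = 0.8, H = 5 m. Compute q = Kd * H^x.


q = Kd * H^x = 0.61 * 5^0.8 = 0.61 * 3.623898

2.2106 L/h


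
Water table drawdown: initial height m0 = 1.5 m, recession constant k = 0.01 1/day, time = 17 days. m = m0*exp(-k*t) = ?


m = m0 * exp(-k*t)
m = 1.5 * exp(-0.01 * 17)
m = 1.5 * exp(-0.1700)

1.2655 m


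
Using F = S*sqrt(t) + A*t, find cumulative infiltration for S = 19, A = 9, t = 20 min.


F = S*sqrt(t) + A*t
F = 19*sqrt(20) + 9*20
F = 19*4.472136 + 180

264.9706 mm


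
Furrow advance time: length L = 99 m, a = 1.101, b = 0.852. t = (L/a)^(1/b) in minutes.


t = (L/a)^(1/b)
t = (99/1.101)^(1/0.852)
t = 89.918256^(1/0.852)

196.4485 min


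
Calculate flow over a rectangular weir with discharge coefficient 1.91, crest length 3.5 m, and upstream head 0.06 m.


Q = C * L * H^(3/2) = 1.91 * 3.5 * 0.06^1.5 = 1.91 * 3.5 * 0.014697

0.0982 m^3/s


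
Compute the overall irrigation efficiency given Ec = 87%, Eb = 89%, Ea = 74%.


Ec = 0.87, Eb = 0.89, Ea = 0.74
E = 0.87 * 0.89 * 0.74 * 100 = 57.2982%

57.2982 %


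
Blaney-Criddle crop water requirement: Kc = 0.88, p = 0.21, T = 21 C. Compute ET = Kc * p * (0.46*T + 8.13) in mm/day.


ET = Kc * p * (0.46*T + 8.13)
ET = 0.88 * 0.21 * (0.46*21 + 8.13)
ET = 0.88 * 0.21 * 17.7900

3.2876 mm/day


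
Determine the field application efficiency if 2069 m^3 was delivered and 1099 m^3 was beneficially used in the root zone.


Ea = V_root / V_field * 100 = 1099 / 2069 * 100 = 53.1174%

53.1174 %


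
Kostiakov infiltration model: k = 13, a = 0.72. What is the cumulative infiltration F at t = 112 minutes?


F = k * t^a = 13 * 112^0.72
F = 13 * 29.883879

388.4904 mm


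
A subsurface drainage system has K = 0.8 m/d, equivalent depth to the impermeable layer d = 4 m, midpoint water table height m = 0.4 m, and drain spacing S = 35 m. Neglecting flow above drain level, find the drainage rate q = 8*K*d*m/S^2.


q = 8*K*d*m/S^2
q = 8*0.8*4*0.4/35^2
q = 10.2400 / 1225

0.0084 m/d


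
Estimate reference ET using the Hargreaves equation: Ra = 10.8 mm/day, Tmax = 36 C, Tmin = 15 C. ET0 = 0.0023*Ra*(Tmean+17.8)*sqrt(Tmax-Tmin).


Tmean = (Tmax + Tmin)/2 = (36 + 15)/2 = 25.5
ET0 = 0.0023 * 10.8 * (25.5 + 17.8) * sqrt(36 - 15)
ET0 = 0.0023 * 10.8 * 43.3 * 4.582576

4.9289 mm/day


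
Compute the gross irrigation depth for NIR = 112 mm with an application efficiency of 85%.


Ea = 85% = 0.85
GID = NIR / Ea = 112 / 0.85 = 131.7647 mm

131.7647 mm


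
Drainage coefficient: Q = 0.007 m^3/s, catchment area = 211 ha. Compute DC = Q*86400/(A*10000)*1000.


DC = Q * 86400 / (A * 10000) * 1000
DC = 0.007 * 86400 / (211 * 10000) * 1000
DC = 604800.0000 / 2110000

0.2866 mm/day


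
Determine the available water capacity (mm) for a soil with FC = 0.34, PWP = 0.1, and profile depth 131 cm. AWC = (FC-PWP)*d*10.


AWC = (FC - PWP) * d * 10
AWC = (0.34 - 0.1) * 131 * 10
AWC = 0.2400 * 131 * 10

314.4000 mm


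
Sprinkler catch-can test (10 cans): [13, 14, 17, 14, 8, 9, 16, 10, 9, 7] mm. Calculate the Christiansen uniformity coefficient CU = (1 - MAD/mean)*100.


mean = 11.700000 mm
MAD = 3.100000 mm
CU = (1 - 3.100000/11.700000)*100

73.5043 %


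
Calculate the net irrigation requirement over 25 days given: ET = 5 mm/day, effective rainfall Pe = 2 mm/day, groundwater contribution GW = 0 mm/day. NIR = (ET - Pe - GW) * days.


Daily deficit = ET - Pe - GW = 5 - 2 - 0 = 3 mm/day
NIR = 3 * 25 = 75 mm

75.0000 mm


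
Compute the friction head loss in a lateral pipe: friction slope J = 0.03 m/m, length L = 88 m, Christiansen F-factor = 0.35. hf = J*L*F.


hf = J * L * F = 0.03 * 88 * 0.35 = 0.9240 m

0.9240 m


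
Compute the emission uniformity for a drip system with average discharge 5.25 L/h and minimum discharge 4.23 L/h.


EU = (q_min/q_avg)*100 = (4.23/5.25)*100 = 80.5714%

80.5714 %


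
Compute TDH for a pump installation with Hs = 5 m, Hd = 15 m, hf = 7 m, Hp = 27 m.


TDH = Hs + Hd + hf + Hp = 5 + 15 + 7 + 27 = 54

54 m


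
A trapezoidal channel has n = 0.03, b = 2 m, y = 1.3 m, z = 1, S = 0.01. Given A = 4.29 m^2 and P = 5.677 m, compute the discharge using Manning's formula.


R = A/P = 4.29/5.677 = 0.755681
Q = (1/0.03) * 4.29 * 0.755681^(2/3) * 0.01^0.5

11.8639 m^3/s


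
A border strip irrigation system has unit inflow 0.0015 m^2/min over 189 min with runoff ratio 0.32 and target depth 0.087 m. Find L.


L = q*t/((1+r)*Z)
L = 0.0015*189/((1+0.32)*0.087)
L = 0.2835/0.11484

2.4687 m


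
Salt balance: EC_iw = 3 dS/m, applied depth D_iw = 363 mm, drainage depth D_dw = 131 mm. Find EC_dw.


EC_dw = EC_iw * D_iw / D_dw
EC_dw = 3 * 363 / 131
EC_dw = 1089 / 131

8.3130 dS/m


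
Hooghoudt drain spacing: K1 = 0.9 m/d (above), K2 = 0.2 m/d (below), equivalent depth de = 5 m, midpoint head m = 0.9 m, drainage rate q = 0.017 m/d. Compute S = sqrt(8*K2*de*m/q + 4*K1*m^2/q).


S^2 = 8*K2*de*m/q + 4*K1*m^2/q
S^2 = 8*0.2*5*0.9/0.017 + 4*0.9*0.9^2/0.017
S = sqrt(595.0588)

24.3938 m


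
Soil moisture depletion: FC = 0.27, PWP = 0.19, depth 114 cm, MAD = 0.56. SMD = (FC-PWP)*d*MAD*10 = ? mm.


SMD = (FC - PWP) * d * MAD * 10
SMD = (0.27 - 0.19) * 114 * 0.56 * 10
SMD = 0.0800 * 114 * 0.56 * 10

51.0720 mm


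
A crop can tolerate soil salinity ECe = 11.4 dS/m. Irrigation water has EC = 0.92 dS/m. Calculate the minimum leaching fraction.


LR = ECiw / (5*ECe - ECiw)
LR = 0.92 / (5*11.4 - 0.92)
LR = 0.92 / 56.0800

0.0164


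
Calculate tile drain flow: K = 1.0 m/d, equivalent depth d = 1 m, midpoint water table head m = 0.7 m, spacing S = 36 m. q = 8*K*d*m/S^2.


q = 8*K*d*m/S^2
q = 8*1.0*1*0.7/36^2
q = 5.6000 / 1296

0.0043 m/d


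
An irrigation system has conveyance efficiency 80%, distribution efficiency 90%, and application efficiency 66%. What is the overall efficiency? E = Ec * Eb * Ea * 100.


Ec = 0.8, Eb = 0.9, Ea = 0.66
E = 0.8 * 0.9 * 0.66 * 100 = 47.5200%

47.5200 %


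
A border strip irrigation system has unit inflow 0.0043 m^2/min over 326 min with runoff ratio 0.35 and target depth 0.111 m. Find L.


L = q*t/((1+r)*Z)
L = 0.0043*326/((1+0.35)*0.111)
L = 1.4018/0.14985

9.3547 m


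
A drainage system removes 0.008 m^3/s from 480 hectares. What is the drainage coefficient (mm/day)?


DC = Q * 86400 / (A * 10000) * 1000
DC = 0.008 * 86400 / (480 * 10000) * 1000
DC = 691200.0000 / 4800000

0.1440 mm/day


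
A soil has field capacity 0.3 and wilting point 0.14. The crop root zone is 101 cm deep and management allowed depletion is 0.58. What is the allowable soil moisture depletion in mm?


SMD = (FC - PWP) * d * MAD * 10
SMD = (0.3 - 0.14) * 101 * 0.58 * 10
SMD = 0.1600 * 101 * 0.58 * 10

93.7280 mm


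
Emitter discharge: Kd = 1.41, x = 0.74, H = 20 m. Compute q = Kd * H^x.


q = Kd * H^x = 1.41 * 20^0.74 = 1.41 * 9.178299

12.9414 L/h


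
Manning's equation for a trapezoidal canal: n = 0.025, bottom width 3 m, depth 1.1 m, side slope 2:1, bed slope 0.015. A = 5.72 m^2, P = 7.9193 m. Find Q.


R = A/P = 5.72/7.9193 = 0.722286
Q = (1/0.025) * 5.72 * 0.722286^(2/3) * 0.015^0.5

22.5584 m^3/s


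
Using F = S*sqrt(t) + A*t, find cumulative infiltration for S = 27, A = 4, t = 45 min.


F = S*sqrt(t) + A*t
F = 27*sqrt(45) + 4*45
F = 27*6.708204 + 180

361.1215 mm


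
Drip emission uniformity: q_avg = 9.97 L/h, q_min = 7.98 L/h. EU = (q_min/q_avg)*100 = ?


EU = (q_min/q_avg)*100 = (7.98/9.97)*100 = 80.0401%

80.0401 %


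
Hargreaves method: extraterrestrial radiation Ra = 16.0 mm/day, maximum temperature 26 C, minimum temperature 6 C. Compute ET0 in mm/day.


Tmean = (Tmax + Tmin)/2 = (26 + 6)/2 = 16.0
ET0 = 0.0023 * 16.0 * (16.0 + 17.8) * sqrt(26 - 6)
ET0 = 0.0023 * 16.0 * 33.8 * 4.472136

5.5626 mm/day


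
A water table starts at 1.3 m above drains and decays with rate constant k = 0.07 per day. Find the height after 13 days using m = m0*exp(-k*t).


m = m0 * exp(-k*t)
m = 1.3 * exp(-0.07 * 13)
m = 1.3 * exp(-0.9100)

0.5233 m


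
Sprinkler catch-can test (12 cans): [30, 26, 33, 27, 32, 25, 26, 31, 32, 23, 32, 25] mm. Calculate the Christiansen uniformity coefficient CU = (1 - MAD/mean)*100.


mean = 28.500000 mm
MAD = 3.166667 mm
CU = (1 - 3.166667/28.500000)*100

88.8889 %


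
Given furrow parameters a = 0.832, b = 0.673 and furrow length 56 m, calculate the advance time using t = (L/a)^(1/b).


t = (L/a)^(1/b)
t = (56/0.832)^(1/0.673)
t = 67.307692^(1/0.673)

520.3461 min


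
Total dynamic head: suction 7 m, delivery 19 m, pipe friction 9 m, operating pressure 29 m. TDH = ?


TDH = Hs + Hd + hf + Hp = 7 + 19 + 9 + 29 = 64

64 m


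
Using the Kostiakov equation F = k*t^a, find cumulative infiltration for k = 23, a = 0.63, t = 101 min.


F = k * t^a = 23 * 101^0.63
F = 23 * 18.311439

421.1631 mm


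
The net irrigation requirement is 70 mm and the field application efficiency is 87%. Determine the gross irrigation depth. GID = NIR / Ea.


Ea = 87% = 0.87
GID = NIR / Ea = 70 / 0.87 = 80.4598 mm

80.4598 mm


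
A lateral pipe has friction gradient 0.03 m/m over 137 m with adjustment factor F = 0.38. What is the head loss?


hf = J * L * F = 0.03 * 137 * 0.38 = 1.5618 m

1.5618 m


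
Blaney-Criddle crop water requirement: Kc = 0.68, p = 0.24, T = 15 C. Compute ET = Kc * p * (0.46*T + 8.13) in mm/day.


ET = Kc * p * (0.46*T + 8.13)
ET = 0.68 * 0.24 * (0.46*15 + 8.13)
ET = 0.68 * 0.24 * 15.0300

2.4529 mm/day


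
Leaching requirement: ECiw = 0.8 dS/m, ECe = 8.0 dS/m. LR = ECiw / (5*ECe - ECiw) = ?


LR = ECiw / (5*ECe - ECiw)
LR = 0.8 / (5*8.0 - 0.8)
LR = 0.8 / 39.2000

0.0204


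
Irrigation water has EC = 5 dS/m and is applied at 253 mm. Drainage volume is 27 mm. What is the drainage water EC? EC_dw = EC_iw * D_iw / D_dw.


EC_dw = EC_iw * D_iw / D_dw
EC_dw = 5 * 253 / 27
EC_dw = 1265 / 27

46.8519 dS/m


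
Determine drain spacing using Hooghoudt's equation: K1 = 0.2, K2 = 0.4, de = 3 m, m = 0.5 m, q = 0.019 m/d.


S^2 = 8*K2*de*m/q + 4*K1*m^2/q
S^2 = 8*0.4*3*0.5/0.019 + 4*0.2*0.5^2/0.019
S = sqrt(263.1579)

16.2221 m


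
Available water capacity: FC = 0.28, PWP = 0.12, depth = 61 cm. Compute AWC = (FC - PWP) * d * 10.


AWC = (FC - PWP) * d * 10
AWC = (0.28 - 0.12) * 61 * 10
AWC = 0.1600 * 61 * 10

97.6000 mm


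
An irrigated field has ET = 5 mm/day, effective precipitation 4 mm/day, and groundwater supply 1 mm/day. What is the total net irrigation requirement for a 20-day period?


Daily deficit = ET - Pe - GW = 5 - 4 - 1 = 0 mm/day
NIR = 0 * 20 = 0 mm

0 mm


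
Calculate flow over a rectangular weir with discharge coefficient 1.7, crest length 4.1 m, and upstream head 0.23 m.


Q = C * L * H^(3/2) = 1.7 * 4.1 * 0.23^1.5 = 1.7 * 4.1 * 0.110304

0.7688 m^3/s


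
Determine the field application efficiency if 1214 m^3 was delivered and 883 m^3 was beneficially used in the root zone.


Ea = V_root / V_field * 100 = 883 / 1214 * 100 = 72.7348%

72.7348 %


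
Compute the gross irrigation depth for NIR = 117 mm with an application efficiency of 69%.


Ea = 69% = 0.69
GID = NIR / Ea = 117 / 0.69 = 169.5652 mm

169.5652 mm


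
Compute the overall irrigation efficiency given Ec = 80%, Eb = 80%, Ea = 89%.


Ec = 0.8, Eb = 0.8, Ea = 0.89
E = 0.8 * 0.8 * 0.89 * 100 = 56.9600%

56.9600 %


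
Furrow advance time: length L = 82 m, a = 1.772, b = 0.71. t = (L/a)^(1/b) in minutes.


t = (L/a)^(1/b)
t = (82/1.772)^(1/0.71)
t = 46.275395^(1/0.71)

221.5968 min


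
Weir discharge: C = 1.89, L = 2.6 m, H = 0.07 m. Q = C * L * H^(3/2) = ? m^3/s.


Q = C * L * H^(3/2) = 1.89 * 2.6 * 0.07^1.5 = 1.89 * 2.6 * 0.018520

0.0910 m^3/s


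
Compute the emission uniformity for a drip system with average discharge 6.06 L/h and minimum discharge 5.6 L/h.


EU = (q_min/q_avg)*100 = (5.6/6.06)*100 = 92.4092%

92.4092 %


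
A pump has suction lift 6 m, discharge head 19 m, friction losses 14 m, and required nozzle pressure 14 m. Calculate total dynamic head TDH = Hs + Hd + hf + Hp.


TDH = Hs + Hd + hf + Hp = 6 + 19 + 14 + 14 = 53

53 m


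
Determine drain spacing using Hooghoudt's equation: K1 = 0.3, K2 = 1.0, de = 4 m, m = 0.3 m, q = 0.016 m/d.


S^2 = 8*K2*de*m/q + 4*K1*m^2/q
S^2 = 8*1.0*4*0.3/0.016 + 4*0.3*0.3^2/0.016
S = sqrt(606.7500)

24.6323 m


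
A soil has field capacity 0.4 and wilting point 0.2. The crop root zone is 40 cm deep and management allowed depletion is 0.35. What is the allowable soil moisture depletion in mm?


SMD = (FC - PWP) * d * MAD * 10
SMD = (0.4 - 0.2) * 40 * 0.35 * 10
SMD = 0.2000 * 40 * 0.35 * 10

28.0000 mm


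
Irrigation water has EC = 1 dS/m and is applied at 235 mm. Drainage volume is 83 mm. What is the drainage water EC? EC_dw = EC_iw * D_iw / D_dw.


EC_dw = EC_iw * D_iw / D_dw
EC_dw = 1 * 235 / 83
EC_dw = 235 / 83

2.8313 dS/m


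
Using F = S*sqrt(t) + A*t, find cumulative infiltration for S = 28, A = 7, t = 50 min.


F = S*sqrt(t) + A*t
F = 28*sqrt(50) + 7*50
F = 28*7.071068 + 350

547.9899 mm


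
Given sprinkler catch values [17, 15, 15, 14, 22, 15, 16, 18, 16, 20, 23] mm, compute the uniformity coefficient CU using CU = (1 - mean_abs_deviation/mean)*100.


mean = 17.363636 mm
MAD = 2.462810 mm
CU = (1 - 2.462810/17.363636)*100

85.8163 %


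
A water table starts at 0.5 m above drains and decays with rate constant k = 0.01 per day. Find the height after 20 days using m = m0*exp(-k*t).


m = m0 * exp(-k*t)
m = 0.5 * exp(-0.01 * 20)
m = 0.5 * exp(-0.2000)

0.4094 m


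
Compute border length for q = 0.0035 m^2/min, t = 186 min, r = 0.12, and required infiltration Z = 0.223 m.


L = q*t/((1+r)*Z)
L = 0.0035*186/((1+0.12)*0.223)
L = 0.651/0.24976

2.6065 m


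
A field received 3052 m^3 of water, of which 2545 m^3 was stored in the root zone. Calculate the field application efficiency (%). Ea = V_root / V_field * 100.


Ea = V_root / V_field * 100 = 2545 / 3052 * 100 = 83.3879%

83.3879 %


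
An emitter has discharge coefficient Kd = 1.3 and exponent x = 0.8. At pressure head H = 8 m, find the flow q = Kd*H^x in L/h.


q = Kd * H^x = 1.3 * 8^0.8 = 1.3 * 5.278032

6.8614 L/h


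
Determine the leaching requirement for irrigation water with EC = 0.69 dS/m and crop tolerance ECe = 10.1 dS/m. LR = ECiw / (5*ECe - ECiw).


LR = ECiw / (5*ECe - ECiw)
LR = 0.69 / (5*10.1 - 0.69)
LR = 0.69 / 49.8100

0.0139


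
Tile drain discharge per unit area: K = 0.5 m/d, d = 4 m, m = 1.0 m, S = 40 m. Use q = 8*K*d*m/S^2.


q = 8*K*d*m/S^2
q = 8*0.5*4*1.0/40^2
q = 16.0000 / 1600

0.0100 m/d


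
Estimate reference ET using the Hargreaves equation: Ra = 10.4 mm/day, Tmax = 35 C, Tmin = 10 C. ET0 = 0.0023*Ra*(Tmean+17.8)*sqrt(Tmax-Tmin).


Tmean = (Tmax + Tmin)/2 = (35 + 10)/2 = 22.5
ET0 = 0.0023 * 10.4 * (22.5 + 17.8) * sqrt(35 - 10)
ET0 = 0.0023 * 10.4 * 40.3 * 5.000000

4.8199 mm/day


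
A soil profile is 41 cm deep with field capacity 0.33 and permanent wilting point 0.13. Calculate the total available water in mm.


AWC = (FC - PWP) * d * 10
AWC = (0.33 - 0.13) * 41 * 10
AWC = 0.2000 * 41 * 10

82.0000 mm


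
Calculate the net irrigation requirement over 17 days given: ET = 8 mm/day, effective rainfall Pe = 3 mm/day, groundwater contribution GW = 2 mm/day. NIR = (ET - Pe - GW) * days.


Daily deficit = ET - Pe - GW = 8 - 3 - 2 = 3 mm/day
NIR = 3 * 17 = 51 mm

51.0000 mm


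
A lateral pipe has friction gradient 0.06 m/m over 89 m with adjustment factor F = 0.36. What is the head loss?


hf = J * L * F = 0.06 * 89 * 0.36 = 1.9224 m

1.9224 m


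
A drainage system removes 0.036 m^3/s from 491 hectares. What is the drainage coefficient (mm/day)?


DC = Q * 86400 / (A * 10000) * 1000
DC = 0.036 * 86400 / (491 * 10000) * 1000
DC = 3110400.0000 / 4910000

0.6335 mm/day


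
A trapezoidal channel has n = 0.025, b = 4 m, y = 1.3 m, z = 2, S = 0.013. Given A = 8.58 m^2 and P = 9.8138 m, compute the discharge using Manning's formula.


R = A/P = 8.58/9.8138 = 0.874279
Q = (1/0.025) * 8.58 * 0.874279^(2/3) * 0.013^0.5

35.7782 m^3/s


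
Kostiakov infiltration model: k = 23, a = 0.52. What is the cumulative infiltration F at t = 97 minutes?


F = k * t^a = 23 * 97^0.52
F = 23 * 10.792481

248.2271 mm


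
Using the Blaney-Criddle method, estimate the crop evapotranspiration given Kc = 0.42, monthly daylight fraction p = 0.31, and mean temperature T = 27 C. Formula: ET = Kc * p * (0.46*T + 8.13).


ET = Kc * p * (0.46*T + 8.13)
ET = 0.42 * 0.31 * (0.46*27 + 8.13)
ET = 0.42 * 0.31 * 20.5500

2.6756 mm/day


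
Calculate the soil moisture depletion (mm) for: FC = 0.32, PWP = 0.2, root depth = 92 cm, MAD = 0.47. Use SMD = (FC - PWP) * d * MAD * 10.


SMD = (FC - PWP) * d * MAD * 10
SMD = (0.32 - 0.2) * 92 * 0.47 * 10
SMD = 0.1200 * 92 * 0.47 * 10

51.8880 mm


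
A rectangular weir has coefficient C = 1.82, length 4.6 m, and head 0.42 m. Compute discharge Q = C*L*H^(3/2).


Q = C * L * H^(3/2) = 1.82 * 4.6 * 0.42^1.5 = 1.82 * 4.6 * 0.272191

2.2788 m^3/s


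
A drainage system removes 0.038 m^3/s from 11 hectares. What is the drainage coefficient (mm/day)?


DC = Q * 86400 / (A * 10000) * 1000
DC = 0.038 * 86400 / (11 * 10000) * 1000
DC = 3283200.0000 / 110000

29.8473 mm/day


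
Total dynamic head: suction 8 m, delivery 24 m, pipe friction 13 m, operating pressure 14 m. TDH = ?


TDH = Hs + Hd + hf + Hp = 8 + 24 + 13 + 14 = 59

59 m


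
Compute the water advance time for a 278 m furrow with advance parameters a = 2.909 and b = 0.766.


t = (L/a)^(1/b)
t = (278/2.909)^(1/0.766)
t = 95.565486^(1/0.766)

384.8127 min


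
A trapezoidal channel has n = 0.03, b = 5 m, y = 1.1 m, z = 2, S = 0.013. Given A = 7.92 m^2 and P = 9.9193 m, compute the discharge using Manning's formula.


R = A/P = 7.92/9.9193 = 0.798443
Q = (1/0.03) * 7.92 * 0.798443^(2/3) * 0.013^0.5

25.9063 m^3/s


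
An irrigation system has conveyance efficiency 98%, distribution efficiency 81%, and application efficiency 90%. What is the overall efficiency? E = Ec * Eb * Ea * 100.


Ec = 0.98, Eb = 0.81, Ea = 0.9
E = 0.98 * 0.81 * 0.9 * 100 = 71.4420%

71.4420 %
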